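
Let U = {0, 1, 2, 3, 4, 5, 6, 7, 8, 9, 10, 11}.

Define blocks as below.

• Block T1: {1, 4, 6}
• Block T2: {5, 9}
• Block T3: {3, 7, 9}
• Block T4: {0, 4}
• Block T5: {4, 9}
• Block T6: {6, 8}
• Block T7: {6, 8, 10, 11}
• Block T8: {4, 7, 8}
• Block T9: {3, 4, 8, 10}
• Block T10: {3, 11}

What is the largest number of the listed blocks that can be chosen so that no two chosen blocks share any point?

T2, T4, T6, T10 are pairwise disjoint (T2={5,9}; T4={0,4}; T6={6,8}; T10={3,11}).
Every remaining block overlaps one of these, and no 5 of the listed blocks are pairwise disjoint, so 4 is the maximum.

4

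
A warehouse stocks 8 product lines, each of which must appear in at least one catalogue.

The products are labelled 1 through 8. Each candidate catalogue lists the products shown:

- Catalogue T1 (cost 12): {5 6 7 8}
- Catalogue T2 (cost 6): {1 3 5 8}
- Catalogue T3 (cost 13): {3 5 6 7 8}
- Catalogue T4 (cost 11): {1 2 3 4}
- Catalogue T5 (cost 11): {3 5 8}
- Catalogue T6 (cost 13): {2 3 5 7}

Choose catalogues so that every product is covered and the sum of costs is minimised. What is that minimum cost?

23

T1, T4 together cover every product (T1 ∪ T4 = {1, 2, 3, 4, 5, 6, 7, 8}); total cost 12 + 11 = 23.
The greedy pick T2, T4, T1 costs 29; no covering selection beats 23.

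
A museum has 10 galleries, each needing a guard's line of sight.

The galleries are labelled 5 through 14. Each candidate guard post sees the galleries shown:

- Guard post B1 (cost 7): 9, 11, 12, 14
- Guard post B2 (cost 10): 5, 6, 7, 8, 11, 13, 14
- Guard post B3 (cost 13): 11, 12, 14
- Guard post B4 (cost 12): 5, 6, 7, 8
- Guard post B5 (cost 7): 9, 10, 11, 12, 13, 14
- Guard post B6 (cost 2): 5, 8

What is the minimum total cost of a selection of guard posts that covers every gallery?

B2, B5 together cover every gallery (B2 ∪ B5 = {5, 6, 7, 8, 9, 10, 11, 12, 13, 14}); total cost 10 + 7 = 17.
The greedy pick B6, B5, B2 costs 19; no covering selection beats 17.

17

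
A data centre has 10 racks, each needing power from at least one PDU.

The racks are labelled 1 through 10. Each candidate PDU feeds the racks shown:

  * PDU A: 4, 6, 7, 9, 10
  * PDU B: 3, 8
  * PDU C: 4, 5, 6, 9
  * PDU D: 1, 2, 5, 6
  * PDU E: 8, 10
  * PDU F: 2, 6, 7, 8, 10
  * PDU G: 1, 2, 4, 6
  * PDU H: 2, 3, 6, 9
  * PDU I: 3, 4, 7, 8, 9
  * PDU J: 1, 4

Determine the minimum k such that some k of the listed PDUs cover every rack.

3

A and D and I together: A ∪ D ∪ I = {1, 2, 3, 4, 5, 6, 7, 8, 9, 10} — every rack is covered.
No 2 of the 10 PDUs cover everything (all 45 combinations miss at least one rack), so 3 is optimal.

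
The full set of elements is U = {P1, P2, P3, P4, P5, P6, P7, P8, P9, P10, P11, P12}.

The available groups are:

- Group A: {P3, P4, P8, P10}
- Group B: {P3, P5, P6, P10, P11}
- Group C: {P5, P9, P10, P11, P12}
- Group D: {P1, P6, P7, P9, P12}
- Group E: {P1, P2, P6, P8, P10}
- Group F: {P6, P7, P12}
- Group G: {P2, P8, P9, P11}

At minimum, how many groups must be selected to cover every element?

4

A and B and D and G together: A ∪ B ∪ D ∪ G = {P1, P2, P3, P4, P5, P6, P7, P8, P9, P10, P11, P12} — every element is covered.
No 3 of the 7 groups cover everything (all 35 combinations miss at least one element), so 4 is optimal.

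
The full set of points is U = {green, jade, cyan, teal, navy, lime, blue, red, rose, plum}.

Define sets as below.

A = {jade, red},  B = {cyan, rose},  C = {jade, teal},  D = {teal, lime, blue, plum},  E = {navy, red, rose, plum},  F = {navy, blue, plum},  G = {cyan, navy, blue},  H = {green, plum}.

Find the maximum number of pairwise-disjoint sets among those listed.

3

A, B, F are pairwise disjoint (A={jade,red}; B={cyan,rose}; F={navy,blue,plum}).
Every remaining set overlaps one of these, and no 4 of the listed sets are pairwise disjoint, so 3 is the maximum.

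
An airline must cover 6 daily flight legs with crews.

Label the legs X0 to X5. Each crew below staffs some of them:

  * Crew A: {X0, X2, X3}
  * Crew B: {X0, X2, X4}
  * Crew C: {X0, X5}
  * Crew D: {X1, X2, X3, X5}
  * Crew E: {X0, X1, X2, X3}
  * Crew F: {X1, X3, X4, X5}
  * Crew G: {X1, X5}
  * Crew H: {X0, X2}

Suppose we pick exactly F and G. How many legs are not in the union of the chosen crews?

Union of F, G = {X1, X3, X4, X5}.
Not covered: X0, X2 — 2 legs.

2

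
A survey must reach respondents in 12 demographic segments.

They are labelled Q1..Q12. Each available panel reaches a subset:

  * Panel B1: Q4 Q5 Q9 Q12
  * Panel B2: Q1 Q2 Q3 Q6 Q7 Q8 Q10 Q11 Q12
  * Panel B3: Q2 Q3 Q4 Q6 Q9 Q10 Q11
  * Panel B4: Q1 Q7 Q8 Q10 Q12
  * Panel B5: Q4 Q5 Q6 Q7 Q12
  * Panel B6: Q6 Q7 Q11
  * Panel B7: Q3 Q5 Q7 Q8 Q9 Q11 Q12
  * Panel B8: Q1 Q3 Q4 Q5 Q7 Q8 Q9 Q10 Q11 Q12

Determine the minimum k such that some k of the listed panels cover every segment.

B2 and B8 together: B2 ∪ B8 = {Q1, Q2, Q3, Q4, Q5, Q6, Q7, Q8, Q9, Q10, Q11, Q12} — every segment is covered.
No single panel has all 12 segments (the largest, B8, has 10), so 2 is optimal.

2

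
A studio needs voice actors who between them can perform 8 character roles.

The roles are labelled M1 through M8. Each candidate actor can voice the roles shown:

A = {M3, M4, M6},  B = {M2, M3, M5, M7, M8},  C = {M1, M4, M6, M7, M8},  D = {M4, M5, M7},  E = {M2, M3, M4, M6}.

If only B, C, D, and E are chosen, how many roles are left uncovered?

0

Union of B, C, D, E = {M1, M2, M3, M4, M5, M6, M7, M8} — that's every role, so 0 are uncovered.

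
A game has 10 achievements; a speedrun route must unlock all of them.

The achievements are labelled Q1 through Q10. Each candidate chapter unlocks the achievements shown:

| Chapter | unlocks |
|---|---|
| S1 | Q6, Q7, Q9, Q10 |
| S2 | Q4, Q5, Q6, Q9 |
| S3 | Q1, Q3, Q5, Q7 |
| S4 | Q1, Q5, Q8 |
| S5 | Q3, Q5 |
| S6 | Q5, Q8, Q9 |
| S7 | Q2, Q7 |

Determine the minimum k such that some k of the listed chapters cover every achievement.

S1 and S2 and S3 and S6 and S7 together: S1 ∪ S2 ∪ S3 ∪ S6 ∪ S7 = {Q1, Q2, Q3, Q4, Q5, Q6, Q7, Q8, Q9, Q10} — every achievement is covered.
No 4 of the 7 chapters cover everything (all 35 combinations miss at least one achievement), so 5 is optimal.

5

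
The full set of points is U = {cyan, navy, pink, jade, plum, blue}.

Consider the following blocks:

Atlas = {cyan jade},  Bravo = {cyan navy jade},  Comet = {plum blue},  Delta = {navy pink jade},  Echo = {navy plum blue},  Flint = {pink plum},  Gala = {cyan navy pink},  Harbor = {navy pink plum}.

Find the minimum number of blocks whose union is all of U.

Take {Bravo, Comet, Delta}. Their union is {cyan, navy, pink, jade, plum, blue}, which is all 6 points.
No 2 of the 8 blocks cover everything (all 28 combinations miss at least one point), so 3 is optimal.

3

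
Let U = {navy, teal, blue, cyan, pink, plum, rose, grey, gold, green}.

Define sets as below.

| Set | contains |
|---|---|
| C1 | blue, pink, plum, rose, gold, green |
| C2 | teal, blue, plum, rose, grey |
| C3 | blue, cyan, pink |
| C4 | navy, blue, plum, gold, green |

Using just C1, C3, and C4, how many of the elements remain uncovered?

Union of C1, C3, C4 = {navy, blue, cyan, pink, plum, rose, gold, green}.
Not covered: teal, grey — 2 elements.

2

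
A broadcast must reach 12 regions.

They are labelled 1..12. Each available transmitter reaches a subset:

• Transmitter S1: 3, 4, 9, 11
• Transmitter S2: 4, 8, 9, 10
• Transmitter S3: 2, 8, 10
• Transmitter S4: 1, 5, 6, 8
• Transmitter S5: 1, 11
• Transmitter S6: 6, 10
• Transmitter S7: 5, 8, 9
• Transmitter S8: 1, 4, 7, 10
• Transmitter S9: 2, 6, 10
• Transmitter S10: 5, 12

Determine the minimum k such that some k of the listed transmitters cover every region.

Take {S1, S3, S8, S9, S10}. Their union is {1, 2, 3, 4, 5, 6, 7, 8, 9, 10, 11, 12}, which is all 12 regions.
No 4 of the 10 transmitters cover everything (all 210 combinations miss at least one region), so 5 is optimal.

5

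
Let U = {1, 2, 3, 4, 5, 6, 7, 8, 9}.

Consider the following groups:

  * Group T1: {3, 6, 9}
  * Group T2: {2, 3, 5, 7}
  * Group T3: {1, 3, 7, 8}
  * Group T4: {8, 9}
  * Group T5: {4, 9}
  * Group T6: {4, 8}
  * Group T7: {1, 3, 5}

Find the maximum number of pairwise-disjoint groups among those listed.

T1, T6 are pairwise disjoint (T1={3,6,9}; T6={4,8}).
Every remaining group overlaps one of these, and no 3 of the listed groups are pairwise disjoint, so 2 is the maximum.

2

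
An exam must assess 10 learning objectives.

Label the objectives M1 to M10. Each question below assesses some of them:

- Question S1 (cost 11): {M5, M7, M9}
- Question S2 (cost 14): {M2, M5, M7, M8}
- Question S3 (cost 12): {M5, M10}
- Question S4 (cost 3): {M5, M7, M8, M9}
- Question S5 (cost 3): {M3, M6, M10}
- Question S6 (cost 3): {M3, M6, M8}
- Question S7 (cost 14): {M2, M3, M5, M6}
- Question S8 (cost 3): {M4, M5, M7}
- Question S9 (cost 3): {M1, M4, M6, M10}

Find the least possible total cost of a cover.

S4, S7, S9 together cover every objective (S4 ∪ S7 ∪ S9 = {M1, M2, M3, M4, M5, M6, M7, M8, M9, M10}); total cost 3 + 14 + 3 = 20.
The greedy pick S4, S9, S5, S2 costs 23; no covering selection beats 20.

20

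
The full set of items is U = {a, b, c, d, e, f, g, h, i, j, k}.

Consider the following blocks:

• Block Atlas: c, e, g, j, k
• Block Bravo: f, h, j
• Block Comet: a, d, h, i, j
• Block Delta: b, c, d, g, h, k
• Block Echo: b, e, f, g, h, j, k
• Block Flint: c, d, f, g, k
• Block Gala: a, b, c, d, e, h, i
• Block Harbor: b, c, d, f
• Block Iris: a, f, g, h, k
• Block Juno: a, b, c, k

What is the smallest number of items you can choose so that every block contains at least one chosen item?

2

T = {c, h} meets every block (each contains at least one member of T), and |T| = 2.
The blocks Bravo, Juno are pairwise disjoint, so any hitting set needs a separate item for each — at least 2. Hence 2 is optimal.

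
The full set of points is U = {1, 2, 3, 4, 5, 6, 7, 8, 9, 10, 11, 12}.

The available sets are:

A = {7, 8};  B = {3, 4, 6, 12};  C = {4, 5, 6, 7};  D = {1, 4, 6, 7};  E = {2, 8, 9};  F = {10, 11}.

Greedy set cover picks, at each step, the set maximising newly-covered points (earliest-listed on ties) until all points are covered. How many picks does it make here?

Greedy: pick B (covers 4 new) → pick E (covers 3 new) → pick C (covers 2 new) → pick F (covers 2 new) → pick D (covers 1 new). Total picks: 5.

5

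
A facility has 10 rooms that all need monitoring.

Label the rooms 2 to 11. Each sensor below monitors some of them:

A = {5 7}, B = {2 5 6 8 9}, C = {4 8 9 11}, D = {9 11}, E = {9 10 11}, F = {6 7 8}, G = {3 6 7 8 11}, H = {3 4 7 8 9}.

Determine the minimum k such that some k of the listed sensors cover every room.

3

B and E and H together: B ∪ E ∪ H = {2, 3, 4, 5, 6, 7, 8, 9, 10, 11} — every room is covered.
Only B contains 2, so B is forced; the remaining 5 rooms need at least 2 more sensors (each remaining sensor adds at most 3) — so at least 3 sensors are needed, and 3 is optimal.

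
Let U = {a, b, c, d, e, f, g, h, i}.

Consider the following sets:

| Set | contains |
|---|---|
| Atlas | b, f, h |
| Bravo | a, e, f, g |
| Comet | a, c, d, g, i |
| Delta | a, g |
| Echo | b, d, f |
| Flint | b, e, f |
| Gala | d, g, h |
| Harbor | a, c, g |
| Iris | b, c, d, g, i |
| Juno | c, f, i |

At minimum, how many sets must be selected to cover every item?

3

Comet, Flint, and Gala cover everything between them: the union {a, b, c, d, e, f, g, h, i} is all of U.
No 2 of the 10 sets cover everything (all 45 combinations miss at least one item), so 3 is optimal.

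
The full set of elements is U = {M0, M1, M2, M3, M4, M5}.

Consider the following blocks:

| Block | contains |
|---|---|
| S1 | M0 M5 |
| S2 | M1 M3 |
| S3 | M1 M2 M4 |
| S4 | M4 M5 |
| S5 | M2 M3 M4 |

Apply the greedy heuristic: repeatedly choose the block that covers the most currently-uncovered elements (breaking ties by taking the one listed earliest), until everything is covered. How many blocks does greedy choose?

Greedy: pick S3 (covers 3 new) → pick S1 (covers 2 new) → pick S2 (covers 1 new). Total picks: 3.

3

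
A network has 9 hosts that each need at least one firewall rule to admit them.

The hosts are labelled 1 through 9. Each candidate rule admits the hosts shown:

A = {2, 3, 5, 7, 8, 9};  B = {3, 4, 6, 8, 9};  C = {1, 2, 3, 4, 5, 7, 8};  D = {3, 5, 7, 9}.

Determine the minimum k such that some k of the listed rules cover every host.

2

B and C together: B ∪ C = {1, 2, 3, 4, 5, 6, 7, 8, 9} — every host is covered.
No single rule has all 9 hosts (the largest, C, has 7), so 2 is optimal.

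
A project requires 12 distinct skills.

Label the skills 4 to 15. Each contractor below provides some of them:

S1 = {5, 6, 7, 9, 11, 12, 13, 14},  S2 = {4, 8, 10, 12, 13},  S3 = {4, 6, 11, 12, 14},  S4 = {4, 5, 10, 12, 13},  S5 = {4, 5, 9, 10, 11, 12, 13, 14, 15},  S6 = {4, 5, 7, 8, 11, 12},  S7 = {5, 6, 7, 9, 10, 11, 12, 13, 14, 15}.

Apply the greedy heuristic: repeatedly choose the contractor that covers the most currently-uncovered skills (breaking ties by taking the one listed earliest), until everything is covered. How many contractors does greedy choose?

2

Greedy: pick S7 (covers 10 new) → pick S2 (covers 2 new). Total picks: 2.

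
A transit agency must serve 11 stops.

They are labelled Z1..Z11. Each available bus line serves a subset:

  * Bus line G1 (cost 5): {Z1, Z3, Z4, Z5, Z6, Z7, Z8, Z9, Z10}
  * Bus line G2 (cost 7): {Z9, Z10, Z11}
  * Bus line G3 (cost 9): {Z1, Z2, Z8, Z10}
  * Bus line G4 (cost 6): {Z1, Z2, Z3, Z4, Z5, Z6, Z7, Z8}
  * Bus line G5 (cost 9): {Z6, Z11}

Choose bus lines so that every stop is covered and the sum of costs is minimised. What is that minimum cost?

G2, G4 together cover every stop (G2 ∪ G4 = {Z1, Z2, Z3, Z4, Z5, Z6, Z7, Z8, Z9, Z10, Z11}); total cost 7 + 6 = 13.
The greedy pick G1, G4, G2 costs 18; no covering selection beats 13.

13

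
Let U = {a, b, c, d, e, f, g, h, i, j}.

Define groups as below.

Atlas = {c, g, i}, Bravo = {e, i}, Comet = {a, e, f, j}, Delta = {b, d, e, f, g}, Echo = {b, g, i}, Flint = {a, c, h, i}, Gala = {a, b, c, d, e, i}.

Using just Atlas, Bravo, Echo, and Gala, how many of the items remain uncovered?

3

Union of Atlas, Bravo, Echo, Gala = {a, b, c, d, e, g, i}.
Not covered: f, h, j — 3 items.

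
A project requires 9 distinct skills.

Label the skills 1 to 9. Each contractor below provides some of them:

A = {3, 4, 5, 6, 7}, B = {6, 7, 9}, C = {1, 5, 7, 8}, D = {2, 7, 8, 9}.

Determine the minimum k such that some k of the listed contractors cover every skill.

Take {A, C, D}. Their union is {1, 2, 3, 4, 5, 6, 7, 8, 9}, which is all 9 skills.
Only C contains 1, so C is forced; the remaining 5 skills need at least 2 more contractors (each remaining contractor adds at most 3) — so at least 3 contractors are needed, and 3 is optimal.

3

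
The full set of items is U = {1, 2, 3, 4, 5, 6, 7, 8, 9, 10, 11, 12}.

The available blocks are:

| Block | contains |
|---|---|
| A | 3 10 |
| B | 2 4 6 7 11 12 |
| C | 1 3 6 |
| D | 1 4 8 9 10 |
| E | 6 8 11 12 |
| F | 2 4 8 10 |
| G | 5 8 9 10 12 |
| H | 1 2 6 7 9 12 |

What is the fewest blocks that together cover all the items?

B, C, and G cover everything between them: the union {1, 2, 3, 4, 5, 6, 7, 8, 9, 10, 11, 12} is all of U.
Only G contains 5, so G is forced; the remaining 7 items need at least 2 more blocks (each remaining block adds at most 5) — so at least 3 blocks are needed, and 3 is optimal.

3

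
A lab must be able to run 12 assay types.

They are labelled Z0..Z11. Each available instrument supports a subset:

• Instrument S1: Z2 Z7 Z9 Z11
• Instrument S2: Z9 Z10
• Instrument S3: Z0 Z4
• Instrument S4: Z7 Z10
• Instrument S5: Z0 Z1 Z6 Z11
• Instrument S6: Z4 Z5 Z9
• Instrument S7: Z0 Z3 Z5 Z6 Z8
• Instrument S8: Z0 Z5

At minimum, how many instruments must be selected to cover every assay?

5

S1 and S2 and S5 and S6 and S7 together: S1 ∪ S2 ∪ S5 ∪ S6 ∪ S7 = {Z0, Z1, Z2, Z3, Z4, Z5, Z6, Z7, Z8, Z9, Z10, Z11} — every assay is covered.
No 4 of the 8 instruments cover everything (all 70 combinations miss at least one assay), so 5 is optimal.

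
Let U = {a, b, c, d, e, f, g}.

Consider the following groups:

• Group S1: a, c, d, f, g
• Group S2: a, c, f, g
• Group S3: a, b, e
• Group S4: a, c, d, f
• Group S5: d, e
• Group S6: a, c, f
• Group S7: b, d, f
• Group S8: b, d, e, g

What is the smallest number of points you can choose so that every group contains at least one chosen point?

The 2 points {a, d} hit every group.
The groups S5, S6 are pairwise disjoint, so any hitting set needs a separate point for each — at least 2. Hence 2 is optimal.

2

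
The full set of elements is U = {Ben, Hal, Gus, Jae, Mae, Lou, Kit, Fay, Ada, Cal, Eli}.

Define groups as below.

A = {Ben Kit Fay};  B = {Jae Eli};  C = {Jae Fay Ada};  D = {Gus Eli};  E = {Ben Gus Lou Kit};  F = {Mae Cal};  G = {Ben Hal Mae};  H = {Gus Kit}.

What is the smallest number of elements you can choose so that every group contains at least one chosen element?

Take T = {Mae, Kit, Fay, Eli}. Each listed group contains at least one of these, so T is a hitting set of size 4.
No choice of 3 elements meets every group, so 4 is the minimum.

4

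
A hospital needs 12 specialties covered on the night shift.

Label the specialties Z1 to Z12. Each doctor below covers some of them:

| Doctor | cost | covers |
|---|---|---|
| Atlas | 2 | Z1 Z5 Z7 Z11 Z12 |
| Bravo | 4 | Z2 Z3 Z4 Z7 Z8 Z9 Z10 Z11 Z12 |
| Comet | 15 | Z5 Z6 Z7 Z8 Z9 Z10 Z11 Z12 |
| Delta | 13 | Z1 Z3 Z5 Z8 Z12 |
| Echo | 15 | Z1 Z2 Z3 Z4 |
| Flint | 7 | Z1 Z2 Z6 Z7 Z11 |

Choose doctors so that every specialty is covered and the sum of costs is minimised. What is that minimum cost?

Atlas, Bravo, Flint together cover every specialty (Atlas ∪ Bravo ∪ Flint = {Z1, Z2, Z3, Z4, Z5, Z6, Z7, Z8, Z9, Z10, Z11, Z12}); total cost 2 + 4 + 7 = 13.
No covering selection has total cost below 13.

13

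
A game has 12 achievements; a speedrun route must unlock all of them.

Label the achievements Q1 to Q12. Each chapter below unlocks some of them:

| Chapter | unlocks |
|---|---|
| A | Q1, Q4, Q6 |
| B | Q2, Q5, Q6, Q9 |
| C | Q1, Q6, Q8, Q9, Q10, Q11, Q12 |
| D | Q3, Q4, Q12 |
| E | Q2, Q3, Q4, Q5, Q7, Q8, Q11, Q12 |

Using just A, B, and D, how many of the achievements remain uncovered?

4

Union of A, B, D = {Q1, Q2, Q3, Q4, Q5, Q6, Q9, Q12}.
Not covered: Q7, Q8, Q10, Q11 — 4 achievements.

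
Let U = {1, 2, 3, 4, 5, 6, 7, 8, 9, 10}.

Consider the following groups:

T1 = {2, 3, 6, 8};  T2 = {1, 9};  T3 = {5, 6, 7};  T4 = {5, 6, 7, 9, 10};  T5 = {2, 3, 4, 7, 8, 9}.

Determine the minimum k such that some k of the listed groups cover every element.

T2 and T4 and T5 together: T2 ∪ T4 ∪ T5 = {1, 2, 3, 4, 5, 6, 7, 8, 9, 10} — every element is covered.
Only T2 contains 1, so T2 is forced; the remaining 8 elements need at least 2 more groups (each remaining group adds at most 5) — so at least 3 groups are needed, and 3 is optimal.

3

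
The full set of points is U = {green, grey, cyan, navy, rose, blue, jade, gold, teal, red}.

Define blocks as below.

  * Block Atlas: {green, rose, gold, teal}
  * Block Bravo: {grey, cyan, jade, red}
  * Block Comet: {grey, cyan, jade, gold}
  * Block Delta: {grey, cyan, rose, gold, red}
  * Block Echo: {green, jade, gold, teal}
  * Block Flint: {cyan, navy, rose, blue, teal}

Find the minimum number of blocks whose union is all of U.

3

Delta, Echo, and Flint cover everything between them: the union {green, grey, cyan, navy, rose, blue, jade, gold, teal, red} is all of U.
Only Flint contains navy, so Flint is forced; the remaining 5 points need at least 2 more blocks (each remaining block adds at most 3) — so at least 3 blocks are needed, and 3 is optimal.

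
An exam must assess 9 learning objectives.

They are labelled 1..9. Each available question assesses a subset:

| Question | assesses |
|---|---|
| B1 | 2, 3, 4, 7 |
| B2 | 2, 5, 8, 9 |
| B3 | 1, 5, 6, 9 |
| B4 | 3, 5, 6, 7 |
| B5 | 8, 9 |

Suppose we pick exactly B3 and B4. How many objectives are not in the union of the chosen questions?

Union of B3, B4 = {1, 3, 5, 6, 7, 9}.
Not covered: 2, 4, 8 — 3 objectives.

3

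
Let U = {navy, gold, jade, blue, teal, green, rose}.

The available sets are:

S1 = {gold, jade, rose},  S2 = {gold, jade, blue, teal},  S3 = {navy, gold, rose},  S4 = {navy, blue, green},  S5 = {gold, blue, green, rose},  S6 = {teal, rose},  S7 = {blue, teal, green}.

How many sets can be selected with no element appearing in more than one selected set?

S1, S4 are pairwise disjoint (S1={gold,jade,rose}; S4={navy,blue,green}).
Every remaining set overlaps one of these, and no 3 of the listed sets are pairwise disjoint, so 2 is the maximum.

2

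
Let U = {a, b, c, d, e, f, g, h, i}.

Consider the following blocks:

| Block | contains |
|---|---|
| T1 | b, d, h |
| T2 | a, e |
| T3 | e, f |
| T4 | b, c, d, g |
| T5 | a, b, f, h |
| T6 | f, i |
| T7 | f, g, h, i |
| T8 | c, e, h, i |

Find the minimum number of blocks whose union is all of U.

3

Take {T4, T5, T8}. Their union is {a, b, c, d, e, f, g, h, i}, which is all 9 elements.
Each block has at most 4 elements, and 2·4 = 8 < 9 — so at least 3 blocks are needed, and 3 is optimal.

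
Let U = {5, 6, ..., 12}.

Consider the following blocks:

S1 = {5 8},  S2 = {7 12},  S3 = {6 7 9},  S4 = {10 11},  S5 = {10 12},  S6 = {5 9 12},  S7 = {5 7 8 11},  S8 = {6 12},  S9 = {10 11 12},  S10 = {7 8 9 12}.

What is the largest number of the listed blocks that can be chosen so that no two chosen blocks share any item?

3

S1, S4, S8 are pairwise disjoint (S1={5,8}; S4={10,11}; S8={6,12}).
Every remaining block overlaps one of these, and no 4 of the listed blocks are pairwise disjoint, so 3 is the maximum.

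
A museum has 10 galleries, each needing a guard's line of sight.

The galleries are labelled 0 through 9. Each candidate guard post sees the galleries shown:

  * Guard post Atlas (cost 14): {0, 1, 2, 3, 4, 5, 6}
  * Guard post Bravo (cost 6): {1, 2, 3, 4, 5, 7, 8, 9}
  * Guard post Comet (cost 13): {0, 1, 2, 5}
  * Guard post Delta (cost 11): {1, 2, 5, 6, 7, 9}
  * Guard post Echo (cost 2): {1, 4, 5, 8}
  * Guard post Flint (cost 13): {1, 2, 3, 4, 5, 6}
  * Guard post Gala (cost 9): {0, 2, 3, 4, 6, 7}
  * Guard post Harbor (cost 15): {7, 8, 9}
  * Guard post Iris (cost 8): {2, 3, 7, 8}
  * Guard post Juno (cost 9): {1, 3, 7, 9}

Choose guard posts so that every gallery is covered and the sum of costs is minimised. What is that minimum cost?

15

Bravo, Gala together cover every gallery (Bravo ∪ Gala = {0, 1, 2, 3, 4, 5, 6, 7, 8, 9}); total cost 6 + 9 = 15.
The greedy pick Echo, Bravo, Gala costs 17; no covering selection beats 15.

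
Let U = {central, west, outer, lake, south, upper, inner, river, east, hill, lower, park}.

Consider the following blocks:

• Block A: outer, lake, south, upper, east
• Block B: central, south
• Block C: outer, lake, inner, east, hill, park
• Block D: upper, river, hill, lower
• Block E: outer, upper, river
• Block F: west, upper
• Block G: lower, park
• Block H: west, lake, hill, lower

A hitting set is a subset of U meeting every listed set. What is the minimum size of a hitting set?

4

T = {south, upper, lower, park} meets every block (each contains at least one member of T), and |T| = 4.
No choice of 3 items meets every block, so 4 is the minimum.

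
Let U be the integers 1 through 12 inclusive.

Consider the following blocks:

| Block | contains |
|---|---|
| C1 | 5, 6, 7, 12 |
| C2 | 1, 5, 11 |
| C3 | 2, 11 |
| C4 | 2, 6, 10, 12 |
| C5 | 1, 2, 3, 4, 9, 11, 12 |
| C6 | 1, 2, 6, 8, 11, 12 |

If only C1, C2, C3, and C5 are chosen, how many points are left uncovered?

2

Union of C1, C2, C3, C5 = {1, 2, 3, 4, 5, 6, 7, 9, 11, 12}.
Not covered: 8, 10 — 2 points.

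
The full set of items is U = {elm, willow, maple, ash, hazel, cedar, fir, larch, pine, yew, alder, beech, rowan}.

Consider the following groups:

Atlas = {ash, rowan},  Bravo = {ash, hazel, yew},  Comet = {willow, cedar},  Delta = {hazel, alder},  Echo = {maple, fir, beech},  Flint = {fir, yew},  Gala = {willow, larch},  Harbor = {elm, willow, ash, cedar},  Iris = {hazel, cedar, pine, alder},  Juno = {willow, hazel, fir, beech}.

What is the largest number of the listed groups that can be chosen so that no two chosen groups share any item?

Atlas, Delta, Flint, Gala are pairwise disjoint (Atlas={ash,rowan}; Delta={hazel,alder}; Flint={fir,yew}; Gala={willow,larch}).
Every remaining group overlaps one of these, and no 5 of the listed groups are pairwise disjoint, so 4 is the maximum.

4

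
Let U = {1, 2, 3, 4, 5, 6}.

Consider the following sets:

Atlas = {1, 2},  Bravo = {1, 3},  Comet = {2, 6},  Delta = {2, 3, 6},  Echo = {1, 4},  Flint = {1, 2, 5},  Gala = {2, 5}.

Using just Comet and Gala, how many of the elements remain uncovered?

Union of Comet, Gala = {2, 5, 6}.
Not covered: 1, 3, 4 — 3 elements.

3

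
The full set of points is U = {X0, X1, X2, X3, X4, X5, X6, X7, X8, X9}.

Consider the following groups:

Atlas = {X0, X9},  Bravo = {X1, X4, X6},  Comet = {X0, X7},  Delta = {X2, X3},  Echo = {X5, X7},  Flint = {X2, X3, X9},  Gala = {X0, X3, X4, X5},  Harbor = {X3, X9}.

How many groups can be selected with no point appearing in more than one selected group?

4

Atlas, Bravo, Delta, Echo are pairwise disjoint (Atlas={X0,X9}; Bravo={X1,X4,X6}; Delta={X2,X3}; Echo={X5,X7}).
Every remaining group overlaps one of these, and no 5 of the listed groups are pairwise disjoint, so 4 is the maximum.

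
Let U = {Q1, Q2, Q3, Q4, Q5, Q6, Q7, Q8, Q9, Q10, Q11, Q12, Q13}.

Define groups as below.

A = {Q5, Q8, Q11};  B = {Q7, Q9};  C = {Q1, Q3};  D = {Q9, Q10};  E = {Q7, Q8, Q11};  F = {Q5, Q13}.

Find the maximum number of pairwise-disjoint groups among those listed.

4

C, D, E, F are pairwise disjoint (C={Q1,Q3}; D={Q9,Q10}; E={Q7,Q8,Q11}; F={Q5,Q13}).
Every remaining group overlaps one of these, and no 5 of the listed groups are pairwise disjoint, so 4 is the maximum.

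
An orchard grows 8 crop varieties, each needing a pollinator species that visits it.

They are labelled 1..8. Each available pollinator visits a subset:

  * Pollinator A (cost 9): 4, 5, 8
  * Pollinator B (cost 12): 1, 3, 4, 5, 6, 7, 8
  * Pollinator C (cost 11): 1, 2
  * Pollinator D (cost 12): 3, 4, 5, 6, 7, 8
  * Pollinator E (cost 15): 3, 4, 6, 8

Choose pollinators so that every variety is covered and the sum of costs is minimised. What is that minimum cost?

23

B, C together cover every variety (B ∪ C = {1, 2, 3, 4, 5, 6, 7, 8}); total cost 12 + 11 = 23.
No covering selection has total cost below 23.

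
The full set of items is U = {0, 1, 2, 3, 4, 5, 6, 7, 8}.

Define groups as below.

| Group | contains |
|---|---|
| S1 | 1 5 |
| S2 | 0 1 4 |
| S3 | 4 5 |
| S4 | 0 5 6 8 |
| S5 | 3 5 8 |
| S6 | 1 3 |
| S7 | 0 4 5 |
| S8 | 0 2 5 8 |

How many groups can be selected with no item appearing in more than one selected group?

2

S6, S8 are pairwise disjoint (S6={1,3}; S8={0,2,5,8}).
Every remaining group overlaps one of these, and no 3 of the listed groups are pairwise disjoint, so 2 is the maximum.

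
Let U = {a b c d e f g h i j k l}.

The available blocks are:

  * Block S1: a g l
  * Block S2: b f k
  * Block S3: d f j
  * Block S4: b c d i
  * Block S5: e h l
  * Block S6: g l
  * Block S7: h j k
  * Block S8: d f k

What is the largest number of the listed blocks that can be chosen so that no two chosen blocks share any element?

S4, S6, S7 are pairwise disjoint (S4={b,c,d,i}; S6={g,l}; S7={h,j,k}).
Every remaining block overlaps one of these, and no 4 of the listed blocks are pairwise disjoint, so 3 is the maximum.

3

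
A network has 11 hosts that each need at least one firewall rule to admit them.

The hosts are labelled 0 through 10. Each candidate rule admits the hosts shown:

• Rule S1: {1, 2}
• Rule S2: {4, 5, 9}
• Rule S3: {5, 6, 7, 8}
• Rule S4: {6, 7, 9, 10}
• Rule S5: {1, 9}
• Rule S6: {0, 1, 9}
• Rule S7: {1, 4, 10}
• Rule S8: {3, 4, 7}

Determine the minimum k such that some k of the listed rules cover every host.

5

S1 and S3 and S4 and S6 and S8 together: S1 ∪ S3 ∪ S4 ∪ S6 ∪ S8 = {0, 1, 2, 3, 4, 5, 6, 7, 8, 9, 10} — every host is covered.
No 4 of the 8 rules cover everything (all 70 combinations miss at least one host), so 5 is optimal.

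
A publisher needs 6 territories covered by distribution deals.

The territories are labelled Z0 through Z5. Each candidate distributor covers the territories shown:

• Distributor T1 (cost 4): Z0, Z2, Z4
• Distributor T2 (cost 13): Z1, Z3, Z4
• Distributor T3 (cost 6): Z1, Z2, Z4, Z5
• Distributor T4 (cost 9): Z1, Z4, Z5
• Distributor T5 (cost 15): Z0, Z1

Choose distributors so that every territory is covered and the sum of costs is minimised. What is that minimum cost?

23

T1, T2, T3 together cover every territory (T1 ∪ T2 ∪ T3 = {Z0, Z1, Z2, Z3, Z4, Z5}); total cost 4 + 13 + 6 = 23.
No covering selection has total cost below 23.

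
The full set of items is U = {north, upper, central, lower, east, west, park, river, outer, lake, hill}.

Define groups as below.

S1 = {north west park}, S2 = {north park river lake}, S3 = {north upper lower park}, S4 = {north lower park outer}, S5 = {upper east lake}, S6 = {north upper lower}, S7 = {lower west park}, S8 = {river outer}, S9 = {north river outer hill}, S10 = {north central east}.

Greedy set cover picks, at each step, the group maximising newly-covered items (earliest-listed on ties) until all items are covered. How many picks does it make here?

Greedy: pick S2 (covers 4 new) → pick S3 (covers 2 new) → pick S9 (covers 2 new) → pick S10 (covers 2 new) → pick S1 (covers 1 new). Total picks: 5.
(The true minimum cover uses only 4 groups, so greedy is not optimal here.)

5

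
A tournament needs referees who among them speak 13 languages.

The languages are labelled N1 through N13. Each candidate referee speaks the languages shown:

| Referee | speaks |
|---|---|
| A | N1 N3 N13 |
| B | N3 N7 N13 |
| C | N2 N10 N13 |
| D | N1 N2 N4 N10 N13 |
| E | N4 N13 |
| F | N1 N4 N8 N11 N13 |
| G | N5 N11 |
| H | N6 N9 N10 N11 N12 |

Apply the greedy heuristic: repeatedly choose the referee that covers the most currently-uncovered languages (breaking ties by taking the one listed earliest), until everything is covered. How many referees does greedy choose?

5

Greedy: pick D (covers 5 new) → pick H (covers 4 new) → pick B (covers 2 new) → pick F (covers 1 new) → pick G (covers 1 new). Total picks: 5.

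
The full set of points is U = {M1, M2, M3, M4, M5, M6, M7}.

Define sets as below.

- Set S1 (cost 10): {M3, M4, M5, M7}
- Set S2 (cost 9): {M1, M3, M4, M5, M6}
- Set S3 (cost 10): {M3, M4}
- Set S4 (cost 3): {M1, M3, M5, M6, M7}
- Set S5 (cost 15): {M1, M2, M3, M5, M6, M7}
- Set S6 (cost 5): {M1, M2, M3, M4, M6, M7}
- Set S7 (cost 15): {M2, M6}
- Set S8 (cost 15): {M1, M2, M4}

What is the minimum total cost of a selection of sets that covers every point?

8

S4, S6 together cover every point (S4 ∪ S6 = {M1, M2, M3, M4, M5, M6, M7}); total cost 3 + 5 = 8.
No covering selection has total cost below 8.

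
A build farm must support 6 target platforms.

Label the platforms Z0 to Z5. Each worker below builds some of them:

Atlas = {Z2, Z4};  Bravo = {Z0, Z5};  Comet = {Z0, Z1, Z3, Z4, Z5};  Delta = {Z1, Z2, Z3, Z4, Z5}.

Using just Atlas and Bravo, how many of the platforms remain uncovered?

Union of Atlas, Bravo = {Z0, Z2, Z4, Z5}.
Not covered: Z1, Z3 — 2 platforms.

2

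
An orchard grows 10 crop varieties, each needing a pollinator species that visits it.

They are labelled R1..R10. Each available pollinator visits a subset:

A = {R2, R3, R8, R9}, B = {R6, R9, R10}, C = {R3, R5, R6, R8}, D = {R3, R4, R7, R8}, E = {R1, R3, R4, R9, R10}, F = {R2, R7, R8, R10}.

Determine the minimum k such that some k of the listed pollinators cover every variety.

3

Take {C, E, F}. Their union is {R1, R2, R3, R4, R5, R6, R7, R8, R9, R10}, which is all 10 varieties.
Only E contains R1, so E is forced; the remaining 5 varieties need at least 2 more pollinators (each remaining pollinator adds at most 3) — so at least 3 pollinators are needed, and 3 is optimal.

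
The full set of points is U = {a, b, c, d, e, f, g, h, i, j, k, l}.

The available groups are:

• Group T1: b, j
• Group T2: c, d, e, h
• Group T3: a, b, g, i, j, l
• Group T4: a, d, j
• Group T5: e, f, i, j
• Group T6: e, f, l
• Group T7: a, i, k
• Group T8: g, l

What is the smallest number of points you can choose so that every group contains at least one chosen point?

The 4 points {a, e, j, l} hit every group.
The groups T1, T2, T7, T8 are pairwise disjoint, so any hitting set needs a separate point for each — at least 4. Hence 4 is optimal.

4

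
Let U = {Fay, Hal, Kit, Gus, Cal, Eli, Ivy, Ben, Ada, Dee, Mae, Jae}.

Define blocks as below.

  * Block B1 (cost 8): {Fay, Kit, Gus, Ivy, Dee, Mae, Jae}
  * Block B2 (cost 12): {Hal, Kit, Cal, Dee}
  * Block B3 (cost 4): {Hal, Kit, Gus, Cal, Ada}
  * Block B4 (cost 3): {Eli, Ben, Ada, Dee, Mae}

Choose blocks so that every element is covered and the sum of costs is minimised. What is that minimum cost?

B1, B3, B4 together cover every element (B1 ∪ B3 ∪ B4 = {Fay, Hal, Kit, Gus, Cal, Eli, Ivy, Ben, Ada, Dee, Mae, Jae}); total cost 8 + 4 + 3 = 15.
No covering selection has total cost below 15.

15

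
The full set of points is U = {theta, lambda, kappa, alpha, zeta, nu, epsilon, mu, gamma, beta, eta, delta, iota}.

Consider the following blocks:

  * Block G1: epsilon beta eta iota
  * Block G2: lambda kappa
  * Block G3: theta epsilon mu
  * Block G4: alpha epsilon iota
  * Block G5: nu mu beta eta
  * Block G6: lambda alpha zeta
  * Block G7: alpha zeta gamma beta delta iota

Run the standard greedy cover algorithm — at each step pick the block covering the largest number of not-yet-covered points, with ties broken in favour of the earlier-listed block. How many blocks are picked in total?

4

Greedy: pick G7 (covers 6 new) → pick G3 (covers 3 new) → pick G2 (covers 2 new) → pick G5 (covers 2 new). Total picks: 4.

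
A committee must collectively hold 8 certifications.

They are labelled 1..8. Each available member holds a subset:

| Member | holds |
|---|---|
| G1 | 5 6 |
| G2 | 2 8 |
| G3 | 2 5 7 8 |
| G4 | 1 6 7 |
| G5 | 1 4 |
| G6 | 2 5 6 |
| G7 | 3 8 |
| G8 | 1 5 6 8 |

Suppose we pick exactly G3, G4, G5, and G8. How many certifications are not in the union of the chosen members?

1

Union of G3, G4, G5, G8 = {1, 2, 4, 5, 6, 7, 8}.
Not covered: 3 — 1 certification.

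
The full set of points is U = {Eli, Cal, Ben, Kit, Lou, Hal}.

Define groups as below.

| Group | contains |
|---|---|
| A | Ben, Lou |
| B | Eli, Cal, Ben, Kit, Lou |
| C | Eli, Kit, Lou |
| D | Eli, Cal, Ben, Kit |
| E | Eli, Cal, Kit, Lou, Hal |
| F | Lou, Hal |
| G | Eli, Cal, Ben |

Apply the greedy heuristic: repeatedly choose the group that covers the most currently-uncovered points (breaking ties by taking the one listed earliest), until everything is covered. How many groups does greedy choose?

2

Greedy: pick B (covers 5 new) → pick E (covers 1 new). Total picks: 2.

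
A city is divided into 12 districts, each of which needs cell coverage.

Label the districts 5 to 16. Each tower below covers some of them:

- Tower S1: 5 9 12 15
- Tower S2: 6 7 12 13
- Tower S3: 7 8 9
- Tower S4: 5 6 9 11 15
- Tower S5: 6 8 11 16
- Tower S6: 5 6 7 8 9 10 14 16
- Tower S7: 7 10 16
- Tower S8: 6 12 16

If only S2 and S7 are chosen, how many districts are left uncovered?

Union of S2, S7 = {6, 7, 10, 12, 13, 16}.
Not covered: 5, 8, 9, 11, 14, 15 — 6 districts.

6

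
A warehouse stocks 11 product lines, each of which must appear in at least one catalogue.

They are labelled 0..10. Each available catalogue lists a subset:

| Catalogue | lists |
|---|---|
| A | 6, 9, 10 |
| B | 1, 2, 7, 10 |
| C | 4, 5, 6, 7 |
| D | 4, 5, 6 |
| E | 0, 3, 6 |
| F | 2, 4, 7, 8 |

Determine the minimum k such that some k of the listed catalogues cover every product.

5

Take {A, B, C, E, F}. Their union is {0, 1, 2, 3, 4, 5, 6, 7, 8, 9, 10}, which is all 11 products.
No 4 of the 6 catalogues cover everything (all 15 combinations miss at least one product), so 5 is optimal.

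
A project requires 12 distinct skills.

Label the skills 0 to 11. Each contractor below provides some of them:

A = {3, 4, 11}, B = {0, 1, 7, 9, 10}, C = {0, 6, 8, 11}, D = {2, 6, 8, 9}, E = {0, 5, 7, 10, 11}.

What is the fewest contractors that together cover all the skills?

Take {A, B, D, E}. Their union is {0, 1, 2, 3, 4, 5, 6, 7, 8, 9, 10, 11}, which is all 12 skills.
Only B contains 1, so B is forced; the remaining 7 skills need at least 3 more contractors (each remaining contractor adds at most 3) — so at least 4 contractors are needed, and 4 is optimal.

4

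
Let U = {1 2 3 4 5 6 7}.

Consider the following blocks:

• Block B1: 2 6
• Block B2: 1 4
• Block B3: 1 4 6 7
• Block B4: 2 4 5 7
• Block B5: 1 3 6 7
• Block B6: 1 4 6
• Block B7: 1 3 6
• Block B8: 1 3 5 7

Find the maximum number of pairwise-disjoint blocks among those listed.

B1, B2 are pairwise disjoint (B1={2,6}; B2={1,4}).
Every remaining block overlaps one of these, and no 3 of the listed blocks are pairwise disjoint, so 2 is the maximum.

2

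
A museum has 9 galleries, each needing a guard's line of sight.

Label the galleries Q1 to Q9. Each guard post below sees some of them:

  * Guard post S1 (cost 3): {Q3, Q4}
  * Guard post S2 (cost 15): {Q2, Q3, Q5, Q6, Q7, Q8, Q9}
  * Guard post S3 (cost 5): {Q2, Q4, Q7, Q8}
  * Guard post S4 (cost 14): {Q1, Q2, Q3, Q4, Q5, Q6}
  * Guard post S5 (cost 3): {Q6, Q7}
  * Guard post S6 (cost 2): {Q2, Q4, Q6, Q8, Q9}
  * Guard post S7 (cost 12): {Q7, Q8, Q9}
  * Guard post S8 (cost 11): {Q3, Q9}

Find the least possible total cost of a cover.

S4, S5, S6 together cover every gallery (S4 ∪ S5 ∪ S6 = {Q1, Q2, Q3, Q4, Q5, Q6, Q7, Q8, Q9}); total cost 14 + 3 + 2 = 19.
The greedy pick S6, S1, S5, S4 costs 22; no covering selection beats 19.

19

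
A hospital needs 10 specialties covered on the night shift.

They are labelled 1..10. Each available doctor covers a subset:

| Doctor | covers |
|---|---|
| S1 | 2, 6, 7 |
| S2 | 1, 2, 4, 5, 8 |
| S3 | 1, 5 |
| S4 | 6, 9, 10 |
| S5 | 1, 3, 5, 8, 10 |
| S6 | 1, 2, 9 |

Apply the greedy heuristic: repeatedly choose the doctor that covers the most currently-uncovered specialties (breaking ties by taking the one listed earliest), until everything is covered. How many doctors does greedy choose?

4

Greedy: pick S2 (covers 5 new) → pick S4 (covers 3 new) → pick S1 (covers 1 new) → pick S5 (covers 1 new). Total picks: 4.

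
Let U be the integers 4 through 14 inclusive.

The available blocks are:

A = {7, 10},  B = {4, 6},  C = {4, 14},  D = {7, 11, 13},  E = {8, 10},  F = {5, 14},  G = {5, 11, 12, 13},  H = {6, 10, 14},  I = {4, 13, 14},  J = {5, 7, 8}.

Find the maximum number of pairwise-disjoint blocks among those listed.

4

B, D, E, F are pairwise disjoint (B={4,6}; D={7,11,13}; E={8,10}; F={5,14}).
Every remaining block overlaps one of these, and no 5 of the listed blocks are pairwise disjoint, so 4 is the maximum.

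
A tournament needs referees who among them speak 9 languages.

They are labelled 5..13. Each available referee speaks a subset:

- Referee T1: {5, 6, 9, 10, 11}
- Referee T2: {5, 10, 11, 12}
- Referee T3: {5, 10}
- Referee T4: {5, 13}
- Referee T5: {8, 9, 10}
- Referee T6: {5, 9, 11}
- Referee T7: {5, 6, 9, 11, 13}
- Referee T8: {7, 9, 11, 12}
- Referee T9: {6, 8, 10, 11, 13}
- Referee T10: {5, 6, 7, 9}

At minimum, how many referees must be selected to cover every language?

3

T5 and T7 and T8 together: T5 ∪ T7 ∪ T8 = {5, 6, 7, 8, 9, 10, 11, 12, 13} — every language is covered.
No 2 of the 10 referees cover everything (all 45 combinations miss at least one language), so 3 is optimal.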